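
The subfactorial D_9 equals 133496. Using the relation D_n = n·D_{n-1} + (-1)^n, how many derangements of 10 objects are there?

1334961

D_10 = 10·133496 + 1 = 1334961.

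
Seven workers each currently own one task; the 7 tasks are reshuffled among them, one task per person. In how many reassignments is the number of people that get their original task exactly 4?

70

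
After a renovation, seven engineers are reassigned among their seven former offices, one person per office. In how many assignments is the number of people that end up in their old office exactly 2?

924

Pick the 2 fixed positions: C(7,2) = 21 ways.
The other 5 form a derangement: !5 = 44.
Total: 21 × 44 = 924.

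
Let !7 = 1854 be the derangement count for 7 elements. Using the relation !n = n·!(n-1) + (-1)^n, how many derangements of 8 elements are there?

14833

!8 = 8·1854 + 1 = 14833.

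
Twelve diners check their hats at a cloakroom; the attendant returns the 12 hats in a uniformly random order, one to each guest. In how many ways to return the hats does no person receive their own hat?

Recurrence: !12 = 11·(!11 + !10).
!12 = 11·(14684570 + 1334961) = 11·16019531 = 176214841

176214841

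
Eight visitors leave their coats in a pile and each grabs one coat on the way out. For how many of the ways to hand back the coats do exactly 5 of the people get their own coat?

Choose which 5 of the 8 are fixed: C(8,5) = 56.
The remaining 3 must be deranged: !3 = 2.
Total: 56 × 2 = 112.

112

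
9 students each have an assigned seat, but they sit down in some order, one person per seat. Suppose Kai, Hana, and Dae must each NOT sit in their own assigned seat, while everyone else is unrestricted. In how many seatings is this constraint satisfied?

Let A_j be the event that the j-th constrained one is fixed. By inclusion-exclusion over the 3 events:
Σ_{j=0}^{3} (-1)^j C(3,j)(9-j)!
= C(3,0)·9! - C(3,1)·8! + C(3,2)·7! - C(3,3)·6!
= 362880 - 120960 + 15120 - 720
= 256320

256320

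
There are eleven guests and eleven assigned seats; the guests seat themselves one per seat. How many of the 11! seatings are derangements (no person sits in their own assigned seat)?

By inclusion-exclusion, !11 = Σ (-1)^k · 11!/k! for k=0..11
= 11! - 11!/1! + 11!/2! - 11!/3! + 11!/4! - 11!/5! + 11!/6! - 11!/7! + 11!/8! - 11!/9! + 11!/10! - 11!/11!
= 39916800 - 39916800 + 19958400 - 6652800 + 1663200 - 332640 + 55440 - 7920 + 990 - 110 + 11 - 1
= 14684570

14684570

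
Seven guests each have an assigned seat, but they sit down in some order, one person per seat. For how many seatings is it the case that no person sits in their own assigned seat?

1854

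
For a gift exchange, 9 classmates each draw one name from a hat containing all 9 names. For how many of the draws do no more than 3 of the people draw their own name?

# with exactly i fixed is C(9,i)·!(9-i); sum over i=0..3:
  i=0: C(9,0)·!9 = 1·133496 = 133496
  i=1: C(9,1)·!8 = 9·14833 = 133497
  i=2: C(9,2)·!7 = 36·1854 = 66744
  i=3: C(9,3)·!6 = 84·265 = 22260
Total = 355997.

355997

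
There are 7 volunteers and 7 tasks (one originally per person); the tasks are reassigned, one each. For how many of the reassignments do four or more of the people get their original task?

# with exactly i fixed is C(7,i)·!(7-i); sum over i=4..7:
  i=4: C(7,4)·!3 = 35·2 = 70
  i=5: C(7,5)·!2 = 21·1 = 21
  i=6: C(7,6)·!1 = 7·0 = 0
  i=7: C(7,7)·!0 = 1·1 = 1
Total = 92.

92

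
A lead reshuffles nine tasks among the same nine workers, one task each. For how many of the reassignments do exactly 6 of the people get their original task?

Choose which 6 of the 9 are fixed: C(9,6) = 84.
The remaining 3 must be deranged: !3 = 2.
Total: 84 × 2 = 168.

168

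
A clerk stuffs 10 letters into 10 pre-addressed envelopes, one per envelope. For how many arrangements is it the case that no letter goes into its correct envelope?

1334961

!10 is the nearest integer to 10!/e.
10! = 3628800, and 3628800/e ≈ 1334960.92, so !10 = 1334961.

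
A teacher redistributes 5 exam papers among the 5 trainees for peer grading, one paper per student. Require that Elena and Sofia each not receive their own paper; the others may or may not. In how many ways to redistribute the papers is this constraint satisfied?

Let A_j be the event that the j-th constrained one is fixed. By inclusion-exclusion over the 2 events:
Σ_{j=0}^{2} (-1)^j C(2,j)(5-j)!
= C(2,0)·5! - C(2,1)·4! + C(2,2)·3!
= 120 - 48 + 6
= 78

78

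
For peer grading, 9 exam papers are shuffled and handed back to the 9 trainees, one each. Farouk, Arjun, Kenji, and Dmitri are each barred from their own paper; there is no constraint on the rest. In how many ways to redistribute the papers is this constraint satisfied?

Let A_j be the event that the j-th constrained one is fixed. By inclusion-exclusion over the 4 events:
Σ_{j=0}^{4} (-1)^j C(4,j)(9-j)!
= C(4,0)·9! - C(4,1)·8! + C(4,2)·7! - C(4,3)·6! + C(4,4)·5!
= 362880 - 161280 + 30240 - 2880 + 120
= 229080

229080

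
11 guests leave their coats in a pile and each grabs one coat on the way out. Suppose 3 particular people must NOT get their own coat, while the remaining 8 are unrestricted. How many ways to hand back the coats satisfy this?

Inclusion-exclusion on the 3 forbidden self-matches:
Σ_{j=0}^{3} (-1)^j C(3,j)(11-j)!
= C(3,0)·11! - C(3,1)·10! + C(3,2)·9! - C(3,3)·8!
= 39916800 - 10886400 + 1088640 - 40320
= 30078720

30078720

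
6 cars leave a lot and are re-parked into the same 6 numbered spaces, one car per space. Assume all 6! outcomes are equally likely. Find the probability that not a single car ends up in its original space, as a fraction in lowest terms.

Favorable outcomes: !6 = 265.
Total outcomes: 6! = 720.
Probability = 265/720 = 53/144.

53/144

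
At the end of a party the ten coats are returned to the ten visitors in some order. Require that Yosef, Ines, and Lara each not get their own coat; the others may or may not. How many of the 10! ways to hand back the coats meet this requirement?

Inclusion-exclusion on the 3 forbidden self-matches:
Σ_{j=0}^{3} (-1)^j C(3,j)(10-j)!
= C(3,0)·10! - C(3,1)·9! + C(3,2)·8! - C(3,3)·7!
= 3628800 - 1088640 + 120960 - 5040
= 2656080

2656080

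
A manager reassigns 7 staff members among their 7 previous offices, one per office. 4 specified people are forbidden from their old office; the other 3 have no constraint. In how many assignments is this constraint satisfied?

Let A_j be the event that the j-th constrained one is fixed. By inclusion-exclusion over the 4 events:
Σ_{j=0}^{4} (-1)^j C(4,j)(7-j)!
= C(4,0)·7! - C(4,1)·6! + C(4,2)·5! - C(4,3)·4! + C(4,4)·3!
= 5040 - 2880 + 720 - 96 + 6
= 2790

2790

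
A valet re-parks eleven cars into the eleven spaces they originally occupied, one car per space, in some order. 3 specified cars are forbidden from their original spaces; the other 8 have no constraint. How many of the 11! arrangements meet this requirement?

30078720

Inclusion-exclusion on the 3 forbidden self-matches:
Σ_{j=0}^{3} (-1)^j C(3,j)(11-j)!
= C(3,0)·11! - C(3,1)·10! + C(3,2)·9! - C(3,3)·8!
= 39916800 - 10886400 + 1088640 - 40320
= 30078720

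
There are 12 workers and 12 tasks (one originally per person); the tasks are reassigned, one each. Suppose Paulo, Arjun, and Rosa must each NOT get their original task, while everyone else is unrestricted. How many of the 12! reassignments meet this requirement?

Let A_j be the event that the j-th constrained one is fixed. By inclusion-exclusion over the 3 events:
Σ_{j=0}^{3} (-1)^j C(3,j)(12-j)!
= C(3,0)·12! - C(3,1)·11! + C(3,2)·10! - C(3,3)·9!
= 479001600 - 119750400 + 10886400 - 362880
= 369774720

369774720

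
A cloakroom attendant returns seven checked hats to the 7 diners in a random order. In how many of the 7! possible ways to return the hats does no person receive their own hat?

Recurrence: !7 = 7·!6 + (-1)^7.
!7 = 7·265 - 1 = 1854

1854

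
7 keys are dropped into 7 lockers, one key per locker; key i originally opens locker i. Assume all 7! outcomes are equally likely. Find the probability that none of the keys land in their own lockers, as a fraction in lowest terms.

103/280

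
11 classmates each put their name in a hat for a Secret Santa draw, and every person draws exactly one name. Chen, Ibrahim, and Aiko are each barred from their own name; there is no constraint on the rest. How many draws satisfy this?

Inclusion-exclusion on the 3 forbidden self-matches:
Σ_{j=0}^{3} (-1)^j C(3,j)(11-j)!
= C(3,0)·11! - C(3,1)·10! + C(3,2)·9! - C(3,3)·8!
= 39916800 - 10886400 + 1088640 - 40320
= 30078720

30078720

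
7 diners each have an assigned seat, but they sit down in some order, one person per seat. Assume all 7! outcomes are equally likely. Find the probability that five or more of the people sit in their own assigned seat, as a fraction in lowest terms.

Favorable outcomes: Σ_{i≥5} C(7,i)·!(7-i) = 21·1 + 7·0 + 1·1 = 22.
Total outcomes: 7! = 5040.
Probability = 22/5040 = 11/2520.

11/2520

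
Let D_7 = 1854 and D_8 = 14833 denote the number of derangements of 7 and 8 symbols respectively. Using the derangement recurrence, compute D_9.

133496

D_9 = (9-1)·(D_8 + D_7) = 8·(14833 + 1854) = 8·16687 = 133496.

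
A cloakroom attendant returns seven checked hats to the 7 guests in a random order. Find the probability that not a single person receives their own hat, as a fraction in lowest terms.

103/280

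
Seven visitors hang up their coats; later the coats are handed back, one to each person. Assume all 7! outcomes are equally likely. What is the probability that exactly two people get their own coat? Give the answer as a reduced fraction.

11/60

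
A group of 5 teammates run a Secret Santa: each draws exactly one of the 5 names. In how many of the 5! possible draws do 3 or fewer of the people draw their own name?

119

Sum C(5,i)·!(5-i) for i = 0..3:
  i=0: C(5,0)·!5 = 1·44 = 44
  i=1: C(5,1)·!4 = 5·9 = 45
  i=2: C(5,2)·!3 = 10·2 = 20
  i=3: C(5,3)·!2 = 10·1 = 10
Total = 119.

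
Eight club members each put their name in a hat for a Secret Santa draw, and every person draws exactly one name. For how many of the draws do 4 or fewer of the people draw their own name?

# with exactly i fixed is C(8,i)·!(8-i); sum over i=0..4:
  i=0: C(8,0)·!8 = 1·14833 = 14833
  i=1: C(8,1)·!7 = 8·1854 = 14832
  i=2: C(8,2)·!6 = 28·265 = 7420
  i=3: C(8,3)·!5 = 56·44 = 2464
  i=4: C(8,4)·!4 = 70·9 = 630
Total = 40179.

40179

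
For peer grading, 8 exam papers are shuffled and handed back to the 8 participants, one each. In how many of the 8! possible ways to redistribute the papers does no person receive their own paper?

14833

Use !n = (n-1)(!(n-1) + !(n-2)).
!8 = 7·(1854 + 265) = 7·2119 = 14833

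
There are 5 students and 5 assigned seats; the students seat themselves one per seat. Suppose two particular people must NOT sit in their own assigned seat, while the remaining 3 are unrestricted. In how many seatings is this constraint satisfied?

Inclusion-exclusion on the 2 forbidden self-matches:
Σ_{j=0}^{2} (-1)^j C(2,j)(5-j)!
= C(2,0)·5! - C(2,1)·4! + C(2,2)·3!
= 120 - 48 + 6
= 78

78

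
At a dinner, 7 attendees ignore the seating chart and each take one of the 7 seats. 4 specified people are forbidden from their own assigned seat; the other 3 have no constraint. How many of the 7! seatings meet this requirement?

2790

Inclusion-exclusion on the 4 forbidden self-matches:
Σ_{j=0}^{4} (-1)^j C(4,j)(7-j)!
= C(4,0)·7! - C(4,1)·6! + C(4,2)·5! - C(4,3)·4! + C(4,4)·3!
= 5040 - 2880 + 720 - 96 + 6
= 2790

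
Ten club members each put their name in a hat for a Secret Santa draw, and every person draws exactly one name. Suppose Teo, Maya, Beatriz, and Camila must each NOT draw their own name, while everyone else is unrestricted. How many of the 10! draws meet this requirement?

2399760

Inclusion-exclusion on the 4 forbidden self-matches:
Σ_{j=0}^{4} (-1)^j C(4,j)(10-j)!
= C(4,0)·10! - C(4,1)·9! + C(4,2)·8! - C(4,3)·7! + C(4,4)·6!
= 3628800 - 1451520 + 241920 - 20160 + 720
= 2399760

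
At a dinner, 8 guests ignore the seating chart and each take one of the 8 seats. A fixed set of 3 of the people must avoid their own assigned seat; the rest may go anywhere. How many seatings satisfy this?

27240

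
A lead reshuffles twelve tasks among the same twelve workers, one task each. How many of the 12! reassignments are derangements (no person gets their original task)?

176214841

By inclusion-exclusion, !12 = Σ (-1)^k · 12!/k! for k=0..12
= 12! - 12!/1! + 12!/2! - 12!/3! + 12!/4! - 12!/5! + 12!/6! - 12!/7! + 12!/8! - 12!/9! + 12!/10! - 12!/11! + 12!/12!
= 479001600 - 479001600 + 239500800 - 79833600 + 19958400 - 3991680 + 665280 - 95040 + 11880 - 1320 + 132 - 12 + 1
= 176214841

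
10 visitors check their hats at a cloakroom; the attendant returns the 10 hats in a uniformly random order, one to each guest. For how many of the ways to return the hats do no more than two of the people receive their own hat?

Sum C(10,i)·!(10-i) for i = 0..2:
  i=0: C(10,0)·!10 = 1·1334961 = 1334961
  i=1: C(10,1)·!9 = 10·133496 = 1334960
  i=2: C(10,2)·!8 = 45·14833 = 667485
Total = 3337406.

3337406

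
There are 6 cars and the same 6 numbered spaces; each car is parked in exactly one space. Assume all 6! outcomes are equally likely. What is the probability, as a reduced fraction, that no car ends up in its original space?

53/144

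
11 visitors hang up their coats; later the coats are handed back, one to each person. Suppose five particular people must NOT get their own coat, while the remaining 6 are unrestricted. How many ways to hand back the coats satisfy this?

Let A_j be the event that the j-th constrained one is fixed. By inclusion-exclusion over the 5 events:
Σ_{j=0}^{5} (-1)^j C(5,j)(11-j)!
= C(5,0)·11! - C(5,1)·10! + C(5,2)·9! - C(5,3)·8! + C(5,4)·7! - C(5,5)·6!
= 39916800 - 18144000 + 3628800 - 403200 + 25200 - 720
= 25022880

25022880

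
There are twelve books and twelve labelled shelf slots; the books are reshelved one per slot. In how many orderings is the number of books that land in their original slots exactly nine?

440

Choose which 9 of the 12 are fixed: C(12,9) = 220.
The remaining 3 must be deranged: !3 = 2.
Total: 220 × 2 = 440.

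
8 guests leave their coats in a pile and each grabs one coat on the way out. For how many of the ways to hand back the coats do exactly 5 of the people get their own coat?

112

Choose which 5 of the 8 are fixed: C(8,5) = 56.
The other 3 form a derangement: !3 = 2.
Total: 56 × 2 = 112.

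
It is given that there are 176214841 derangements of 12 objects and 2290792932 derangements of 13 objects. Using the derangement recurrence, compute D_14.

D_14 = (14-1)·(D_13 + D_12) = 13·(2290792932 + 176214841) = 13·2467007773 = 32071101049.

32071101049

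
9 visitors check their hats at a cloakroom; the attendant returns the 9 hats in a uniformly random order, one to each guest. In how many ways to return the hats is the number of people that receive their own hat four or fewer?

361541

# with exactly i fixed is C(9,i)·!(9-i); sum over i=0..4:
  i=0: C(9,0)·!9 = 1·133496 = 133496
  i=1: C(9,1)·!8 = 9·14833 = 133497
  i=2: C(9,2)·!7 = 36·1854 = 66744
  i=3: C(9,3)·!6 = 84·265 = 22260
  i=4: C(9,4)·!5 = 126·44 = 5544
Total = 361541.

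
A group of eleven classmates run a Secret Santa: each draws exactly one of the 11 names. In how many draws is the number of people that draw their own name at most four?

39770686

# with exactly i fixed is C(11,i)·!(11-i); sum over i=0..4:
  i=0: C(11,0)·!11 = 1·14684570 = 14684570
  i=1: C(11,1)·!10 = 11·1334961 = 14684571
  i=2: C(11,2)·!9 = 55·133496 = 7342280
  i=3: C(11,3)·!8 = 165·14833 = 2447445
  i=4: C(11,4)·!7 = 330·1854 = 611820
Total = 39770686.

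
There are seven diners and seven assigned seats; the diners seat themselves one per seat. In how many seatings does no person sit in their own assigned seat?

!7 = 7! · Σ_{k=0}^{7} (-1)^k/k!
= 7! - 7!/1! + 7!/2! - 7!/3! + 7!/4! - 7!/5! + 7!/6! - 7!/7!
= 5040 - 5040 + 2520 - 840 + 210 - 42 + 7 - 1
= 1854

1854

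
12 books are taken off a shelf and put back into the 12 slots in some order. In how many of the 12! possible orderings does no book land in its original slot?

The number of derangements of 12 is !12 = Σ_{k=0}^{12} (-1)^k·12!/k!
= 12! - 12!/1! + 12!/2! - 12!/3! + 12!/4! - 12!/5! + 12!/6! - 12!/7! + 12!/8! - 12!/9! + 12!/10! - 12!/11! + 12!/12!
= 479001600 - 479001600 + 239500800 - 79833600 + 19958400 - 3991680 + 665280 - 95040 + 11880 - 1320 + 132 - 12 + 1
= 176214841

176214841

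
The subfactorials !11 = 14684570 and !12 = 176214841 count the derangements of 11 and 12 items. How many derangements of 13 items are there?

2290792932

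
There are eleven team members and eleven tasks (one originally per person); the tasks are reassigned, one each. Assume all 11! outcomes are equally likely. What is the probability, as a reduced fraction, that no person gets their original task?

1468457/3991680

Favorable outcomes: !11 = 14684570.
Total outcomes: 11! = 39916800.
Probability = 14684570/39916800 = 1468457/3991680.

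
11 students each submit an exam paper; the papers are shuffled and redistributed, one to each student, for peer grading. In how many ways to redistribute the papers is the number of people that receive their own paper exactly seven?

2970

Pick the 7 fixed positions: C(11,7) = 330 ways.
The other 4 form a derangement: !4 = 9.
Total: 330 × 9 = 2970.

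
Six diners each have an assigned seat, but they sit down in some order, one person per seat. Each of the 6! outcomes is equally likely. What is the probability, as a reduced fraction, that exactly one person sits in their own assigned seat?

11/30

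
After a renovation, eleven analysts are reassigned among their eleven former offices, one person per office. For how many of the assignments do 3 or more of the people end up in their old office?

3205379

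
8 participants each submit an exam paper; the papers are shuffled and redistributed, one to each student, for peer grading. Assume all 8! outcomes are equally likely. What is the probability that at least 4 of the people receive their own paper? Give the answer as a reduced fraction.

257/13440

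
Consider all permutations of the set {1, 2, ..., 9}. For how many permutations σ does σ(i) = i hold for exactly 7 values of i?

36

Choose which 7 of the 9 are fixed: C(9,7) = 36.
The other 2 form a derangement: !2 = 1.
Total: 36 × 1 = 36.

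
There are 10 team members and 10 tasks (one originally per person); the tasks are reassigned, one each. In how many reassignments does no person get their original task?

1334961

The subfactorial !10 = [10!/e] (nearest integer).
10! = 3628800, and 3628800/e ≈ 1334960.92, so !10 = 1334961.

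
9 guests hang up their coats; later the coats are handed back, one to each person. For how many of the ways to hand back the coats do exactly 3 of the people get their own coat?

Choose which 3 of the 9 are fixed: C(9,3) = 84.
The other 6 form a derangement: !6 = 265.
Total: 84 × 265 = 22260.

22260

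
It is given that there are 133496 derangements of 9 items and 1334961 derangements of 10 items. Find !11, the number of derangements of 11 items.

!11 = (11-1)·(!10 + !9) = 10·(1334961 + 133496) = 10·1468457 = 14684570.

14684570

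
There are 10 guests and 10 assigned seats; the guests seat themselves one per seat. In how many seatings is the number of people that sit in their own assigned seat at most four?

3615536

Sum C(10,i)·!(10-i) for i = 0..4:
  i=0: C(10,0)·!10 = 1·1334961 = 1334961
  i=1: C(10,1)·!9 = 10·133496 = 1334960
  i=2: C(10,2)·!8 = 45·14833 = 667485
  i=3: C(10,3)·!7 = 120·1854 = 222480
  i=4: C(10,4)·!6 = 210·265 = 55650
Total = 3615536.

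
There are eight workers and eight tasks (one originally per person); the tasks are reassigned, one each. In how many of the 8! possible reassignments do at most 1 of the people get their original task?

# with exactly i fixed is C(8,i)·!(8-i); sum over i=0..1:
  i=0: C(8,0)·!8 = 1·14833 = 14833
  i=1: C(8,1)·!7 = 8·1854 = 14832
Total = 29665.

29665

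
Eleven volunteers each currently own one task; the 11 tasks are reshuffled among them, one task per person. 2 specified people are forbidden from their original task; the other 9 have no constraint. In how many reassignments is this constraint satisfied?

33022080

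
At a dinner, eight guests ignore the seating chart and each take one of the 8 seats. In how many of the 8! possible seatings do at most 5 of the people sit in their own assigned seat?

40291

# with exactly i fixed is C(8,i)·!(8-i); sum over i=0..5:
  i=0: C(8,0)·!8 = 1·14833 = 14833
  i=1: C(8,1)·!7 = 8·1854 = 14832
  i=2: C(8,2)·!6 = 28·265 = 7420
  i=3: C(8,3)·!5 = 56·44 = 2464
  i=4: C(8,4)·!4 = 70·9 = 630
  i=5: C(8,5)·!3 = 56·2 = 112
Total = 40291.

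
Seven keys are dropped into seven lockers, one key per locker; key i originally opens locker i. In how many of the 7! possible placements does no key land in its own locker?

Use !n = (n-1)(!(n-1) + !(n-2)).
!7 = 6·(265 + 44) = 6·309 = 1854

1854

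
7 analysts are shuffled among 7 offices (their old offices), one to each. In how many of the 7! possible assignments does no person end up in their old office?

1854

By inclusion-exclusion, !7 = Σ (-1)^k · 7!/k! for k=0..7
= 7! - 7!/1! + 7!/2! - 7!/3! + 7!/4! - 7!/5! + 7!/6! - 7!/7!
= 5040 - 5040 + 2520 - 840 + 210 - 42 + 7 - 1
= 1854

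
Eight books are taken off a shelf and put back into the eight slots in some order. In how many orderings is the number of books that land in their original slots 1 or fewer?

29665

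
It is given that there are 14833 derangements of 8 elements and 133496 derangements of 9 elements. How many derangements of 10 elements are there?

1334961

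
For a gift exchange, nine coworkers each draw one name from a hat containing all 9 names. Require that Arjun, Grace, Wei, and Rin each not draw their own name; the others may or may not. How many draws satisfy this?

229080

Let A_j be the event that the j-th constrained one is fixed. By inclusion-exclusion over the 4 events:
Σ_{j=0}^{4} (-1)^j C(4,j)(9-j)!
= C(4,0)·9! - C(4,1)·8! + C(4,2)·7! - C(4,3)·6! + C(4,4)·5!
= 362880 - 161280 + 30240 - 2880 + 120
= 229080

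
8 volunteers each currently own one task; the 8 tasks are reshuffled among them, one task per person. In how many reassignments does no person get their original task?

Recurrence: !8 = 7·(!7 + !6).
!8 = 7·(1854 + 265) = 7·2119 = 14833

14833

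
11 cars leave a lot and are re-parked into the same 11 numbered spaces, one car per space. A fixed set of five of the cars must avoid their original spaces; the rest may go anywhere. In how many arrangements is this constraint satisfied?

Let A_j be the event that the j-th constrained one is fixed. By inclusion-exclusion over the 5 events:
Σ_{j=0}^{5} (-1)^j C(5,j)(11-j)!
= C(5,0)·11! - C(5,1)·10! + C(5,2)·9! - C(5,3)·8! + C(5,4)·7! - C(5,5)·6!
= 39916800 - 18144000 + 3628800 - 403200 + 25200 - 720
= 25022880

25022880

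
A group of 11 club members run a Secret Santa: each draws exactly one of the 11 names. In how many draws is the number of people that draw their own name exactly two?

Choose which 2 of the 11 are fixed: C(11,2) = 55.
The remaining 9 must be deranged: !9 = 133496.
Total: 55 × 133496 = 7342280.

7342280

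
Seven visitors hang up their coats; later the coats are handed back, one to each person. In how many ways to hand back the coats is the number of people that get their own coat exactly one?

1855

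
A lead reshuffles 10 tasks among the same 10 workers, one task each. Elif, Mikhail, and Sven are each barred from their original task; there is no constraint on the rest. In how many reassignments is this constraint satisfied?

2656080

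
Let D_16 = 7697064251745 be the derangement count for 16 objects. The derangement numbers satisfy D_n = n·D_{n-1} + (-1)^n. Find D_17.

D_17 = 17·7697064251745 - 1 = 130850092279664.

130850092279664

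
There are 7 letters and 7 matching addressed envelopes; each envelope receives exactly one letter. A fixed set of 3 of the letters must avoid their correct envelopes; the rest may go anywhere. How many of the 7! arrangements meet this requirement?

3216

Inclusion-exclusion on the 3 forbidden self-matches:
Σ_{j=0}^{3} (-1)^j C(3,j)(7-j)!
= C(3,0)·7! - C(3,1)·6! + C(3,2)·5! - C(3,3)·4!
= 5040 - 2160 + 360 - 24
= 3216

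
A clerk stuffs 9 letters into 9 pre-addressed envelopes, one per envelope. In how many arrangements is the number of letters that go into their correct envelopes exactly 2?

66744

Choose which 2 of the 9 are fixed: C(9,2) = 36.
The remaining 7 must be deranged: !7 = 1854.
Total: 36 × 1854 = 66744.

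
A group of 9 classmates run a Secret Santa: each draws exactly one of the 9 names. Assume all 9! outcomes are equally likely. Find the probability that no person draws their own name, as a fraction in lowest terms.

16687/45360

Favorable outcomes: !9 = 133496.
Total outcomes: 9! = 362880.
Probability = 133496/362880 = 16687/45360.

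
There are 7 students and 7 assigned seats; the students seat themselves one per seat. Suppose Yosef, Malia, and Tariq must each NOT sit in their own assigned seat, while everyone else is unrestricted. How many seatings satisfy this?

3216

Inclusion-exclusion on the 3 forbidden self-matches:
Σ_{j=0}^{3} (-1)^j C(3,j)(7-j)!
= C(3,0)·7! - C(3,1)·6! + C(3,2)·5! - C(3,3)·4!
= 5040 - 2160 + 360 - 24
= 3216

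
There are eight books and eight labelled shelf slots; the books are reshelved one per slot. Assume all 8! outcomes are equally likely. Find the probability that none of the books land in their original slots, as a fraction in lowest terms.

2119/5760

Favorable outcomes: !8 = 14833.
Total outcomes: 8! = 40320.
Probability = 14833/40320 = 2119/5760.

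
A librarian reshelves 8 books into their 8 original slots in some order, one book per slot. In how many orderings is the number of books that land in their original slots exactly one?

Choose which one of the 8 is fixed: C(8,1) = 8.
The remaining 7 must be deranged: !7 = 1854.
Total: 8 × 1854 = 14832.

14832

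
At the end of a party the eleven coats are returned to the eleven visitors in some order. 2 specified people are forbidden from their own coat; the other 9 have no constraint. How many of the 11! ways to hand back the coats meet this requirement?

Let A_j be the event that the j-th constrained one is fixed. By inclusion-exclusion over the 2 events:
Σ_{j=0}^{2} (-1)^j C(2,j)(11-j)!
= C(2,0)·11! - C(2,1)·10! + C(2,2)·9!
= 39916800 - 7257600 + 362880
= 33022080

33022080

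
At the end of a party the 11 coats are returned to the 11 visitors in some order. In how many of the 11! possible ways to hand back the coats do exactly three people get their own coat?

2447445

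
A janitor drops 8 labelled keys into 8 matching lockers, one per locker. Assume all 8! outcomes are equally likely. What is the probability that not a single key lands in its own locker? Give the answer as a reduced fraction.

2119/5760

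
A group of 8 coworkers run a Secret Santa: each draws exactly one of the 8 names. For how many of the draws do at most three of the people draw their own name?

# with exactly i fixed is C(8,i)·!(8-i); sum over i=0..3:
  i=0: C(8,0)·!8 = 1·14833 = 14833
  i=1: C(8,1)·!7 = 8·1854 = 14832
  i=2: C(8,2)·!6 = 28·265 = 7420
  i=3: C(8,3)·!5 = 56·44 = 2464
Total = 39549.

39549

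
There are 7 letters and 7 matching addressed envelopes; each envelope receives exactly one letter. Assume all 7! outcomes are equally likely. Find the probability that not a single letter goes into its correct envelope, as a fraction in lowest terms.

103/280

Favorable outcomes: !7 = 1854.
Total outcomes: 7! = 5040.
Probability = 1854/5040 = 103/280.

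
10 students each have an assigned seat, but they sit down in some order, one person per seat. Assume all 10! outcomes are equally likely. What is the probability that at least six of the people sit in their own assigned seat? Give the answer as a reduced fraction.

Favorable outcomes: Σ_{i≥6} C(10,i)·!(10-i) = 210·9 + 120·2 + 45·1 + 10·0 + 1·1 = 2176.
Total outcomes: 10! = 3628800.
Probability = 2176/3628800 = 17/28350.

17/28350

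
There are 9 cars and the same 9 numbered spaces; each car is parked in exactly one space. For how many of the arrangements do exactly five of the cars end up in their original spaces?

Pick the 5 fixed positions: C(9,5) = 126 ways.
The other 4 form a derangement: !4 = 9.
Total: 126 × 9 = 1134.

1134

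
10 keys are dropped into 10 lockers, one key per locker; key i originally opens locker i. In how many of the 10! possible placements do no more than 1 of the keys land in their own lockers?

# with exactly i fixed is C(10,i)·!(10-i); sum over i=0..1:
  i=0: C(10,0)·!10 = 1·1334961 = 1334961
  i=1: C(10,1)·!9 = 10·133496 = 1334960
Total = 2669921.

2669921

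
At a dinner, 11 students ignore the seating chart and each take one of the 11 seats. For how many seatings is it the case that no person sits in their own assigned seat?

By inclusion-exclusion, !11 = Σ (-1)^k · 11!/k! for k=0..11
= 11! - 11!/1! + 11!/2! - 11!/3! + 11!/4! - 11!/5! + 11!/6! - 11!/7! + 11!/8! - 11!/9! + 11!/10! - 11!/11!
= 39916800 - 39916800 + 19958400 - 6652800 + 1663200 - 332640 + 55440 - 7920 + 990 - 110 + 11 - 1
= 14684570

14684570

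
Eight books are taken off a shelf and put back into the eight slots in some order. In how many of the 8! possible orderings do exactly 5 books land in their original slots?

Choose which 5 of the 8 are fixed: C(8,5) = 56.
The other 3 form a derangement: !3 = 2.
Total: 56 × 2 = 112.

112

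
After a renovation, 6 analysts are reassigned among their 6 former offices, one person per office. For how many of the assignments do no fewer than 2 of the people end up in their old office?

191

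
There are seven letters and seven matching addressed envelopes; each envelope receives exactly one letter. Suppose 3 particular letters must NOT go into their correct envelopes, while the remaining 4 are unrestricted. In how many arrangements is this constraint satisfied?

3216

Let A_j be the event that the j-th constrained one is fixed. By inclusion-exclusion over the 3 events:
Σ_{j=0}^{3} (-1)^j C(3,j)(7-j)!
= C(3,0)·7! - C(3,1)·6! + C(3,2)·5! - C(3,3)·4!
= 5040 - 2160 + 360 - 24
= 3216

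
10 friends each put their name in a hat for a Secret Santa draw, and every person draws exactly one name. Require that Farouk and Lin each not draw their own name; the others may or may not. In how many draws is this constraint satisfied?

2943360

Inclusion-exclusion on the 2 forbidden self-matches:
Σ_{j=0}^{2} (-1)^j C(2,j)(10-j)!
= C(2,0)·10! - C(2,1)·9! + C(2,2)·8!
= 3628800 - 725760 + 40320
= 2943360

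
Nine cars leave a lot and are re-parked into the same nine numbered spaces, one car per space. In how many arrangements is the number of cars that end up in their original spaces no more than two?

Sum C(9,i)·!(9-i) for i = 0..2:
  i=0: C(9,0)·!9 = 1·133496 = 133496
  i=1: C(9,1)·!8 = 9·14833 = 133497
  i=2: C(9,2)·!7 = 36·1854 = 66744
Total = 333737.

333737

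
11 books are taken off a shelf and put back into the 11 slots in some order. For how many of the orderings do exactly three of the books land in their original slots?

2447445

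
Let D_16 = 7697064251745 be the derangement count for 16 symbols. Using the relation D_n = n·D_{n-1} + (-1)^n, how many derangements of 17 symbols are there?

130850092279664

D_17 = 17·7697064251745 - 1 = 130850092279664.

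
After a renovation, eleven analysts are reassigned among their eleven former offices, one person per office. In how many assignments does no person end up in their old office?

Recurrence: !11 = 11·!10 + (-1)^11.
!11 = 11·1334961 - 1 = 14684570

14684570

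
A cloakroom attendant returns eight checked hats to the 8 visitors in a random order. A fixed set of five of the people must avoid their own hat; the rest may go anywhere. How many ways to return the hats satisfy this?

Inclusion-exclusion on the 5 forbidden self-matches:
Σ_{j=0}^{5} (-1)^j C(5,j)(8-j)!
= C(5,0)·8! - C(5,1)·7! + C(5,2)·6! - C(5,3)·5! + C(5,4)·4! - C(5,5)·3!
= 40320 - 25200 + 7200 - 1200 + 120 - 6
= 21234

21234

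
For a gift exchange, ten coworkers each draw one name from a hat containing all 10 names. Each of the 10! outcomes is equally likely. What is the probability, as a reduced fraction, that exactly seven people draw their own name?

1/15120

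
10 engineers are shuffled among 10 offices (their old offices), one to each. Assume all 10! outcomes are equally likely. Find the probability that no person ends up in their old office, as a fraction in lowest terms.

Favorable outcomes: !10 = 1334961.
Total outcomes: 10! = 3628800.
Probability = 1334961/3628800 = 16481/44800.

16481/44800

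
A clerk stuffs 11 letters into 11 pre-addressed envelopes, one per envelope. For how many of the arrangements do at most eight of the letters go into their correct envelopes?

39916744

Sum C(11,i)·!(11-i) for i = 0..8:
  i=0: C(11,0)·!11 = 1·14684570 = 14684570
  i=1: C(11,1)·!10 = 11·1334961 = 14684571
  i=2: C(11,2)·!9 = 55·133496 = 7342280
  i=3: C(11,3)·!8 = 165·14833 = 2447445
  i=4: C(11,4)·!7 = 330·1854 = 611820
  i=5: C(11,5)·!6 = 462·265 = 122430
  i=6: C(11,6)·!5 = 462·44 = 20328
  i=7: C(11,7)·!4 = 330·9 = 2970
  i=8: C(11,8)·!3 = 165·2 = 330
Total = 39916744.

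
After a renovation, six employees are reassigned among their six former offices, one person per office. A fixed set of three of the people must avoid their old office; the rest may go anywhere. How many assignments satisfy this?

426

Let A_j be the event that the j-th constrained one is fixed. By inclusion-exclusion over the 3 events:
Σ_{j=0}^{3} (-1)^j C(3,j)(6-j)!
= C(3,0)·6! - C(3,1)·5! + C(3,2)·4! - C(3,3)·3!
= 720 - 360 + 72 - 6
= 426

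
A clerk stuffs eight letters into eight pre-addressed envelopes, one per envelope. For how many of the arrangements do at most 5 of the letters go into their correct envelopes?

Sum C(8,i)·!(8-i) for i = 0..5:
  i=0: C(8,0)·!8 = 1·14833 = 14833
  i=1: C(8,1)·!7 = 8·1854 = 14832
  i=2: C(8,2)·!6 = 28·265 = 7420
  i=3: C(8,3)·!5 = 56·44 = 2464
  i=4: C(8,4)·!4 = 70·9 = 630
  i=5: C(8,5)·!3 = 56·2 = 112
Total = 40291.

40291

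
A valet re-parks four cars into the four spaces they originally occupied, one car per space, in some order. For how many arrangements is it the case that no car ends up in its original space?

9

!4 is the nearest integer to 4!/e.
4! = 24, and 24/e ≈ 8.83, so !4 = 9.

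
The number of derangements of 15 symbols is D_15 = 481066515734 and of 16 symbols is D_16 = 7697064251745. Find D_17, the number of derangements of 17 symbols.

D_17 = (17-1)·(D_16 + D_15) = 16·(7697064251745 + 481066515734) = 16·8178130767479 = 130850092279664.

130850092279664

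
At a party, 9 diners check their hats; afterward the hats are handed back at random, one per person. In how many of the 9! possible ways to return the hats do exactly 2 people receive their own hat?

66744

Choose which 2 of the 9 are fixed: C(9,2) = 36.
The other 7 form a derangement: !7 = 1854.
Total: 36 × 1854 = 66744.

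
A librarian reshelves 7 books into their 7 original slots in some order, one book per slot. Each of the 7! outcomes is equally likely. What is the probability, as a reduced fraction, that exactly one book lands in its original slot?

Favorable outcomes: C(7,1)·!6 = 7·265 = 1855.
Total outcomes: 7! = 5040.
Probability = 1855/5040 = 53/144.

53/144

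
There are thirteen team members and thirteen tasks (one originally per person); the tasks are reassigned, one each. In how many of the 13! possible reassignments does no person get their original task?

2290792932

The subfactorial !13 = [13!/e] (nearest integer).
13! = 6227020800, and 6227020800/e ≈ 2290792932.07, so !13 = 2290792932.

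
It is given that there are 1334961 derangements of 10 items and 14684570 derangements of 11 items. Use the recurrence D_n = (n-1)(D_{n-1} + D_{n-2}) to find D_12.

176214841

D_12 = (12-1)·(D_11 + D_10) = 11·(14684570 + 1334961) = 11·16019531 = 176214841.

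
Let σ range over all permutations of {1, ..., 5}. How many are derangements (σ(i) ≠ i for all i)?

The number of derangements of 5 is !5 = Σ_{k=0}^{5} (-1)^k·5!/k!
= 5! - 5!/1! + 5!/2! - 5!/3! + 5!/4! - 5!/5!
= 120 - 120 + 60 - 20 + 5 - 1
= 44

44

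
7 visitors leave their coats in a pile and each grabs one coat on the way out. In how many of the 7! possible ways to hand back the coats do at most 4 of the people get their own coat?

5018

# with exactly i fixed is C(7,i)·!(7-i); sum over i=0..4:
  i=0: C(7,0)·!7 = 1·1854 = 1854
  i=1: C(7,1)·!6 = 7·265 = 1855
  i=2: C(7,2)·!5 = 21·44 = 924
  i=3: C(7,3)·!4 = 35·9 = 315
  i=4: C(7,4)·!3 = 35·2 = 70
Total = 5018.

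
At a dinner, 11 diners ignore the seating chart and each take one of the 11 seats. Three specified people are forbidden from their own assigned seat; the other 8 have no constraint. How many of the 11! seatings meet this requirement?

Let A_j be the event that the j-th constrained one is fixed. By inclusion-exclusion over the 3 events:
Σ_{j=0}^{3} (-1)^j C(3,j)(11-j)!
= C(3,0)·11! - C(3,1)·10! + C(3,2)·9! - C(3,3)·8!
= 39916800 - 10886400 + 1088640 - 40320
= 30078720

30078720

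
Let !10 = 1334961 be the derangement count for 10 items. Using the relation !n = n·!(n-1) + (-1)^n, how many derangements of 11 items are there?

!11 = 11·1334961 - 1 = 14684570.

14684570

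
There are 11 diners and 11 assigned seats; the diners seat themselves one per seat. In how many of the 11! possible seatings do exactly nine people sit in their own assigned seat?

Choose which 9 of the 11 are fixed: C(11,9) = 55.
The remaining 2 must be deranged: !2 = 1.
Total: 55 × 1 = 55.

55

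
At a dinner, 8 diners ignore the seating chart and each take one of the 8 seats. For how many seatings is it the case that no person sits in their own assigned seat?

14833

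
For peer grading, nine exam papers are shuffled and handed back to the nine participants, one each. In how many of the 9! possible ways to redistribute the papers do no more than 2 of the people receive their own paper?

333737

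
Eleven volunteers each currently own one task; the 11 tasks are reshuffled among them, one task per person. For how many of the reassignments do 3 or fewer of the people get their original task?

Sum C(11,i)·!(11-i) for i = 0..3:
  i=0: C(11,0)·!11 = 1·14684570 = 14684570
  i=1: C(11,1)·!10 = 11·1334961 = 14684571
  i=2: C(11,2)·!9 = 55·133496 = 7342280
  i=3: C(11,3)·!8 = 165·14833 = 2447445
Total = 39158866.

39158866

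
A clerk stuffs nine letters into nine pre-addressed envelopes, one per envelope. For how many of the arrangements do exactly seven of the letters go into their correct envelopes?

Choose which 7 of the 9 are fixed: C(9,7) = 36.
The other 2 form a derangement: !2 = 1.
Total: 36 × 1 = 36.

36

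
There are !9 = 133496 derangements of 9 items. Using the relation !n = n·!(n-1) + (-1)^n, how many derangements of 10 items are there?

1334961

!10 = 10·133496 + 1 = 1334961.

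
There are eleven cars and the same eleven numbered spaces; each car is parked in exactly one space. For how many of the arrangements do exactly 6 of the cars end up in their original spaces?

20328

Choose which 6 of the 11 are fixed: C(11,6) = 462.
The remaining 5 must be deranged: !5 = 44.
Total: 462 × 44 = 20328.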